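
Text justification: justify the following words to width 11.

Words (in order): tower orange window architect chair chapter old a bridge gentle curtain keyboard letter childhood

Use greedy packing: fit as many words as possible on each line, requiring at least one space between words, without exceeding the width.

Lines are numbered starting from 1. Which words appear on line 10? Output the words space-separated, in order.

Answer: keyboard

Derivation:
Line 1: ['tower'] (min_width=5, slack=6)
Line 2: ['orange'] (min_width=6, slack=5)
Line 3: ['window'] (min_width=6, slack=5)
Line 4: ['architect'] (min_width=9, slack=2)
Line 5: ['chair'] (min_width=5, slack=6)
Line 6: ['chapter', 'old'] (min_width=11, slack=0)
Line 7: ['a', 'bridge'] (min_width=8, slack=3)
Line 8: ['gentle'] (min_width=6, slack=5)
Line 9: ['curtain'] (min_width=7, slack=4)
Line 10: ['keyboard'] (min_width=8, slack=3)
Line 11: ['letter'] (min_width=6, slack=5)
Line 12: ['childhood'] (min_width=9, slack=2)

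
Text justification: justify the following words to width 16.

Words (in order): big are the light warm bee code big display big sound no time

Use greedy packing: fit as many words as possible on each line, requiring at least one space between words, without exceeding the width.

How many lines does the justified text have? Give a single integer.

Answer: 5

Derivation:
Line 1: ['big', 'are', 'the'] (min_width=11, slack=5)
Line 2: ['light', 'warm', 'bee'] (min_width=14, slack=2)
Line 3: ['code', 'big', 'display'] (min_width=16, slack=0)
Line 4: ['big', 'sound', 'no'] (min_width=12, slack=4)
Line 5: ['time'] (min_width=4, slack=12)
Total lines: 5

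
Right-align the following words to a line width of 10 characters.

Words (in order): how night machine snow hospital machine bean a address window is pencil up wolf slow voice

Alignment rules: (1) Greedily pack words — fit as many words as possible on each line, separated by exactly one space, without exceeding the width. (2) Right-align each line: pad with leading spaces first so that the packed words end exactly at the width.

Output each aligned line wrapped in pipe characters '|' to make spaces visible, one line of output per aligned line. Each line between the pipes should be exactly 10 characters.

Answer: | how night|
|   machine|
|      snow|
|  hospital|
|   machine|
|    bean a|
|   address|
| window is|
| pencil up|
| wolf slow|
|     voice|

Derivation:
Line 1: ['how', 'night'] (min_width=9, slack=1)
Line 2: ['machine'] (min_width=7, slack=3)
Line 3: ['snow'] (min_width=4, slack=6)
Line 4: ['hospital'] (min_width=8, slack=2)
Line 5: ['machine'] (min_width=7, slack=3)
Line 6: ['bean', 'a'] (min_width=6, slack=4)
Line 7: ['address'] (min_width=7, slack=3)
Line 8: ['window', 'is'] (min_width=9, slack=1)
Line 9: ['pencil', 'up'] (min_width=9, slack=1)
Line 10: ['wolf', 'slow'] (min_width=9, slack=1)
Line 11: ['voice'] (min_width=5, slack=5)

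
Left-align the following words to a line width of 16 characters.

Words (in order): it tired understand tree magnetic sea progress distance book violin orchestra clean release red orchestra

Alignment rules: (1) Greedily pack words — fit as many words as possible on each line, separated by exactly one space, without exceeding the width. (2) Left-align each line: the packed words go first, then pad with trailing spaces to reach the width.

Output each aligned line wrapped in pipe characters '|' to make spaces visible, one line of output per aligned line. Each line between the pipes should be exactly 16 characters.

Answer: |it tired        |
|understand tree |
|magnetic sea    |
|progress        |
|distance book   |
|violin orchestra|
|clean release   |
|red orchestra   |

Derivation:
Line 1: ['it', 'tired'] (min_width=8, slack=8)
Line 2: ['understand', 'tree'] (min_width=15, slack=1)
Line 3: ['magnetic', 'sea'] (min_width=12, slack=4)
Line 4: ['progress'] (min_width=8, slack=8)
Line 5: ['distance', 'book'] (min_width=13, slack=3)
Line 6: ['violin', 'orchestra'] (min_width=16, slack=0)
Line 7: ['clean', 'release'] (min_width=13, slack=3)
Line 8: ['red', 'orchestra'] (min_width=13, slack=3)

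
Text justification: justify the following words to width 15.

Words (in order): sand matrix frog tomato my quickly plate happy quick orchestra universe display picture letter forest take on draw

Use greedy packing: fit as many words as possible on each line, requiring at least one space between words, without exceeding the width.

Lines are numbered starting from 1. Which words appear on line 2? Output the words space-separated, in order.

Answer: frog tomato my

Derivation:
Line 1: ['sand', 'matrix'] (min_width=11, slack=4)
Line 2: ['frog', 'tomato', 'my'] (min_width=14, slack=1)
Line 3: ['quickly', 'plate'] (min_width=13, slack=2)
Line 4: ['happy', 'quick'] (min_width=11, slack=4)
Line 5: ['orchestra'] (min_width=9, slack=6)
Line 6: ['universe'] (min_width=8, slack=7)
Line 7: ['display', 'picture'] (min_width=15, slack=0)
Line 8: ['letter', 'forest'] (min_width=13, slack=2)
Line 9: ['take', 'on', 'draw'] (min_width=12, slack=3)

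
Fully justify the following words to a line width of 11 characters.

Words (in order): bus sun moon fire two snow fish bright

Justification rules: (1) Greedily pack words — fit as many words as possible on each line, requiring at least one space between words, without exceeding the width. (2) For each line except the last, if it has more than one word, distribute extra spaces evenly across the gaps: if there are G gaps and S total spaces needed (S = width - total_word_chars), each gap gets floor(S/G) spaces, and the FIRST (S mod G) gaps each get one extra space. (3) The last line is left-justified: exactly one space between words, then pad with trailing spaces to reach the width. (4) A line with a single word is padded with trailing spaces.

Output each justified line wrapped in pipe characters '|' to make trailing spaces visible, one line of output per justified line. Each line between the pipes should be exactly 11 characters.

Line 1: ['bus', 'sun'] (min_width=7, slack=4)
Line 2: ['moon', 'fire'] (min_width=9, slack=2)
Line 3: ['two', 'snow'] (min_width=8, slack=3)
Line 4: ['fish', 'bright'] (min_width=11, slack=0)

Answer: |bus     sun|
|moon   fire|
|two    snow|
|fish bright|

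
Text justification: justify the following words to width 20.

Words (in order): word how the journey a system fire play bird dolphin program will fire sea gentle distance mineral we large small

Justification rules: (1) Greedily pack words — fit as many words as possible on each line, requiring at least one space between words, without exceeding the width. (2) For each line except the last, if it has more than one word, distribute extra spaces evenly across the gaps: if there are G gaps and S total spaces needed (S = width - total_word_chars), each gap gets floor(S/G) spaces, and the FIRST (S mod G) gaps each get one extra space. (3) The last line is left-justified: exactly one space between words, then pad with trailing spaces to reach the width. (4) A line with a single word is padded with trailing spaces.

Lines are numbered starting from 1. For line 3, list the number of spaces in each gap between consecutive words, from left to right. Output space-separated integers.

Line 1: ['word', 'how', 'the', 'journey'] (min_width=20, slack=0)
Line 2: ['a', 'system', 'fire', 'play'] (min_width=18, slack=2)
Line 3: ['bird', 'dolphin', 'program'] (min_width=20, slack=0)
Line 4: ['will', 'fire', 'sea', 'gentle'] (min_width=20, slack=0)
Line 5: ['distance', 'mineral', 'we'] (min_width=19, slack=1)
Line 6: ['large', 'small'] (min_width=11, slack=9)

Answer: 1 1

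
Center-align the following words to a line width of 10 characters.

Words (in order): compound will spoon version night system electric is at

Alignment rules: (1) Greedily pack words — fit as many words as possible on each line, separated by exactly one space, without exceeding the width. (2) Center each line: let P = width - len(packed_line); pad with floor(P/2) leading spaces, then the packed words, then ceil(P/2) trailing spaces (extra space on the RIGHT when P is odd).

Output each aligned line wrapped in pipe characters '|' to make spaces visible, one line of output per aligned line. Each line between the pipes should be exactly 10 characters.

Line 1: ['compound'] (min_width=8, slack=2)
Line 2: ['will', 'spoon'] (min_width=10, slack=0)
Line 3: ['version'] (min_width=7, slack=3)
Line 4: ['night'] (min_width=5, slack=5)
Line 5: ['system'] (min_width=6, slack=4)
Line 6: ['electric'] (min_width=8, slack=2)
Line 7: ['is', 'at'] (min_width=5, slack=5)

Answer: | compound |
|will spoon|
| version  |
|  night   |
|  system  |
| electric |
|  is at   |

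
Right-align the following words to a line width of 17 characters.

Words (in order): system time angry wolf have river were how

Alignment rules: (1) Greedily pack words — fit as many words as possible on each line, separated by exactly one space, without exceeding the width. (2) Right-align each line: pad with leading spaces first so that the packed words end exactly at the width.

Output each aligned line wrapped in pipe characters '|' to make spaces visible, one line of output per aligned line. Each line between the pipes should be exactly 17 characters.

Line 1: ['system', 'time', 'angry'] (min_width=17, slack=0)
Line 2: ['wolf', 'have', 'river'] (min_width=15, slack=2)
Line 3: ['were', 'how'] (min_width=8, slack=9)

Answer: |system time angry|
|  wolf have river|
|         were how|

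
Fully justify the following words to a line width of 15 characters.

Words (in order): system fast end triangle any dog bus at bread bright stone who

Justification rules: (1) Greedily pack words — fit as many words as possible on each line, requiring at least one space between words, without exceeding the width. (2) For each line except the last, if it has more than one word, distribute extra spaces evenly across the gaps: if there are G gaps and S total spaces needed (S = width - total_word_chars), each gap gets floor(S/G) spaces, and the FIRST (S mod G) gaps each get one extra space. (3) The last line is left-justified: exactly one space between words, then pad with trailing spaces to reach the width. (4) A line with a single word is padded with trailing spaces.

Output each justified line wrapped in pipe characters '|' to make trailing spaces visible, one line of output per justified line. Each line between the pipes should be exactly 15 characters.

Line 1: ['system', 'fast', 'end'] (min_width=15, slack=0)
Line 2: ['triangle', 'any'] (min_width=12, slack=3)
Line 3: ['dog', 'bus', 'at'] (min_width=10, slack=5)
Line 4: ['bread', 'bright'] (min_width=12, slack=3)
Line 5: ['stone', 'who'] (min_width=9, slack=6)

Answer: |system fast end|
|triangle    any|
|dog    bus   at|
|bread    bright|
|stone who      |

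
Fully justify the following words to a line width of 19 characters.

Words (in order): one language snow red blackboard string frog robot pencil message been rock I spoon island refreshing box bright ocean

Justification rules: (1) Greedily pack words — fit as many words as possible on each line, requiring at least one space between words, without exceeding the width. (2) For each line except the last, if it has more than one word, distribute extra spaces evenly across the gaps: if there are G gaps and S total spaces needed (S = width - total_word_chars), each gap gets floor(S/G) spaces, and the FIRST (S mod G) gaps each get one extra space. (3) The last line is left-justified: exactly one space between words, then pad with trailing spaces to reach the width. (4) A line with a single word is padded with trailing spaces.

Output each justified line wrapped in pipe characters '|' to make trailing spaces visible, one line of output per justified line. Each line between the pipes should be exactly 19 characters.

Answer: |one  language  snow|
|red      blackboard|
|string  frog  robot|
|pencil message been|
|rock I spoon island|
|refreshing      box|
|bright ocean       |

Derivation:
Line 1: ['one', 'language', 'snow'] (min_width=17, slack=2)
Line 2: ['red', 'blackboard'] (min_width=14, slack=5)
Line 3: ['string', 'frog', 'robot'] (min_width=17, slack=2)
Line 4: ['pencil', 'message', 'been'] (min_width=19, slack=0)
Line 5: ['rock', 'I', 'spoon', 'island'] (min_width=19, slack=0)
Line 6: ['refreshing', 'box'] (min_width=14, slack=5)
Line 7: ['bright', 'ocean'] (min_width=12, slack=7)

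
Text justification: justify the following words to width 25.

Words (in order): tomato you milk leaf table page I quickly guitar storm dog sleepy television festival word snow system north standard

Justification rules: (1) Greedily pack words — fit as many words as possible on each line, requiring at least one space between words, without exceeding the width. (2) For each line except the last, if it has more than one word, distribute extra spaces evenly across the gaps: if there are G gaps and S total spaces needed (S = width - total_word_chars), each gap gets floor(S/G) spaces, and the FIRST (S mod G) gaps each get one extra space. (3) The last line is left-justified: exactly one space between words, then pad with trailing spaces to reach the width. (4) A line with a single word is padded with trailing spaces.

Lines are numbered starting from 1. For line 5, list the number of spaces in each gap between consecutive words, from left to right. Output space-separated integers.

Answer: 5 5

Derivation:
Line 1: ['tomato', 'you', 'milk', 'leaf'] (min_width=20, slack=5)
Line 2: ['table', 'page', 'I', 'quickly'] (min_width=20, slack=5)
Line 3: ['guitar', 'storm', 'dog', 'sleepy'] (min_width=23, slack=2)
Line 4: ['television', 'festival', 'word'] (min_width=24, slack=1)
Line 5: ['snow', 'system', 'north'] (min_width=17, slack=8)
Line 6: ['standard'] (min_width=8, slack=17)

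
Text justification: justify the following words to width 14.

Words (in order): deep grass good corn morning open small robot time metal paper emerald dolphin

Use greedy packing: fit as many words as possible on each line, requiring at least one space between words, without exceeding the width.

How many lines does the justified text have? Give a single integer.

Line 1: ['deep', 'grass'] (min_width=10, slack=4)
Line 2: ['good', 'corn'] (min_width=9, slack=5)
Line 3: ['morning', 'open'] (min_width=12, slack=2)
Line 4: ['small', 'robot'] (min_width=11, slack=3)
Line 5: ['time', 'metal'] (min_width=10, slack=4)
Line 6: ['paper', 'emerald'] (min_width=13, slack=1)
Line 7: ['dolphin'] (min_width=7, slack=7)
Total lines: 7

Answer: 7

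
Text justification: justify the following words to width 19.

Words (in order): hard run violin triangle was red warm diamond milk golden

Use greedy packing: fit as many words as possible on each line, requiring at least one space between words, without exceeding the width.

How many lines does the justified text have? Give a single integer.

Line 1: ['hard', 'run', 'violin'] (min_width=15, slack=4)
Line 2: ['triangle', 'was', 'red'] (min_width=16, slack=3)
Line 3: ['warm', 'diamond', 'milk'] (min_width=17, slack=2)
Line 4: ['golden'] (min_width=6, slack=13)
Total lines: 4

Answer: 4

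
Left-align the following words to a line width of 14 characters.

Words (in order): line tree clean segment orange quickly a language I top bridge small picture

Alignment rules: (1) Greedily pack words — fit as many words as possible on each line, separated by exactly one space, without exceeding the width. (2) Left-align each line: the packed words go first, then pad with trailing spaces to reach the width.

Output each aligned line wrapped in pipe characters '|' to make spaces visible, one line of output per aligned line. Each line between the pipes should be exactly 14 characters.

Answer: |line tree     |
|clean segment |
|orange quickly|
|a language I  |
|top bridge    |
|small picture |

Derivation:
Line 1: ['line', 'tree'] (min_width=9, slack=5)
Line 2: ['clean', 'segment'] (min_width=13, slack=1)
Line 3: ['orange', 'quickly'] (min_width=14, slack=0)
Line 4: ['a', 'language', 'I'] (min_width=12, slack=2)
Line 5: ['top', 'bridge'] (min_width=10, slack=4)
Line 6: ['small', 'picture'] (min_width=13, slack=1)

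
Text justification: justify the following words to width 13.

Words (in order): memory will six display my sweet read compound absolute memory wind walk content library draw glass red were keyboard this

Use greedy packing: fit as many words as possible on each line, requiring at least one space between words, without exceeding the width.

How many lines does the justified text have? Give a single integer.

Line 1: ['memory', 'will'] (min_width=11, slack=2)
Line 2: ['six', 'display'] (min_width=11, slack=2)
Line 3: ['my', 'sweet', 'read'] (min_width=13, slack=0)
Line 4: ['compound'] (min_width=8, slack=5)
Line 5: ['absolute'] (min_width=8, slack=5)
Line 6: ['memory', 'wind'] (min_width=11, slack=2)
Line 7: ['walk', 'content'] (min_width=12, slack=1)
Line 8: ['library', 'draw'] (min_width=12, slack=1)
Line 9: ['glass', 'red'] (min_width=9, slack=4)
Line 10: ['were', 'keyboard'] (min_width=13, slack=0)
Line 11: ['this'] (min_width=4, slack=9)
Total lines: 11

Answer: 11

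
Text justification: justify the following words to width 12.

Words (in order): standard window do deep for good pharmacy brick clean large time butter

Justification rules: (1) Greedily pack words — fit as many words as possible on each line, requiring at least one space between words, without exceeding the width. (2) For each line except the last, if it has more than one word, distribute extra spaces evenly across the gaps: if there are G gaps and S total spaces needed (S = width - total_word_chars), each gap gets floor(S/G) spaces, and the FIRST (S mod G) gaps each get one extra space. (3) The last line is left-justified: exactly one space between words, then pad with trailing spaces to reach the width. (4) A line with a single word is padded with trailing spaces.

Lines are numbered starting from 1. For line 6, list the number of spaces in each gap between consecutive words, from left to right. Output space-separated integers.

Line 1: ['standard'] (min_width=8, slack=4)
Line 2: ['window', 'do'] (min_width=9, slack=3)
Line 3: ['deep', 'for'] (min_width=8, slack=4)
Line 4: ['good'] (min_width=4, slack=8)
Line 5: ['pharmacy'] (min_width=8, slack=4)
Line 6: ['brick', 'clean'] (min_width=11, slack=1)
Line 7: ['large', 'time'] (min_width=10, slack=2)
Line 8: ['butter'] (min_width=6, slack=6)

Answer: 2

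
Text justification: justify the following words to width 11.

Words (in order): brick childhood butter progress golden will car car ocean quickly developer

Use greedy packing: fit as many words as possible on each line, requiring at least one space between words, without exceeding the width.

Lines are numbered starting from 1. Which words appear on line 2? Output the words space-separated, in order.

Line 1: ['brick'] (min_width=5, slack=6)
Line 2: ['childhood'] (min_width=9, slack=2)
Line 3: ['butter'] (min_width=6, slack=5)
Line 4: ['progress'] (min_width=8, slack=3)
Line 5: ['golden', 'will'] (min_width=11, slack=0)
Line 6: ['car', 'car'] (min_width=7, slack=4)
Line 7: ['ocean'] (min_width=5, slack=6)
Line 8: ['quickly'] (min_width=7, slack=4)
Line 9: ['developer'] (min_width=9, slack=2)

Answer: childhood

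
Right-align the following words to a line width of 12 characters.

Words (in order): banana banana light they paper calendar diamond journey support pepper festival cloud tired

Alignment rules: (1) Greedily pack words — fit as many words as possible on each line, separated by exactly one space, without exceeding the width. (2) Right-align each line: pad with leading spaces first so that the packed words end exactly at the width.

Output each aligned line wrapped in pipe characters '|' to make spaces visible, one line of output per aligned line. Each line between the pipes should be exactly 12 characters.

Line 1: ['banana'] (min_width=6, slack=6)
Line 2: ['banana', 'light'] (min_width=12, slack=0)
Line 3: ['they', 'paper'] (min_width=10, slack=2)
Line 4: ['calendar'] (min_width=8, slack=4)
Line 5: ['diamond'] (min_width=7, slack=5)
Line 6: ['journey'] (min_width=7, slack=5)
Line 7: ['support'] (min_width=7, slack=5)
Line 8: ['pepper'] (min_width=6, slack=6)
Line 9: ['festival'] (min_width=8, slack=4)
Line 10: ['cloud', 'tired'] (min_width=11, slack=1)

Answer: |      banana|
|banana light|
|  they paper|
|    calendar|
|     diamond|
|     journey|
|     support|
|      pepper|
|    festival|
| cloud tired|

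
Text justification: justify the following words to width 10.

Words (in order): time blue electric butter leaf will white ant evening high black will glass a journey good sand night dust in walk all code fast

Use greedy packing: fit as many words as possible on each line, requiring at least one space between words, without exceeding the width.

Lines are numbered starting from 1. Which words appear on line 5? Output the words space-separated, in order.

Line 1: ['time', 'blue'] (min_width=9, slack=1)
Line 2: ['electric'] (min_width=8, slack=2)
Line 3: ['butter'] (min_width=6, slack=4)
Line 4: ['leaf', 'will'] (min_width=9, slack=1)
Line 5: ['white', 'ant'] (min_width=9, slack=1)
Line 6: ['evening'] (min_width=7, slack=3)
Line 7: ['high', 'black'] (min_width=10, slack=0)
Line 8: ['will', 'glass'] (min_width=10, slack=0)
Line 9: ['a', 'journey'] (min_width=9, slack=1)
Line 10: ['good', 'sand'] (min_width=9, slack=1)
Line 11: ['night', 'dust'] (min_width=10, slack=0)
Line 12: ['in', 'walk'] (min_width=7, slack=3)
Line 13: ['all', 'code'] (min_width=8, slack=2)
Line 14: ['fast'] (min_width=4, slack=6)

Answer: white ant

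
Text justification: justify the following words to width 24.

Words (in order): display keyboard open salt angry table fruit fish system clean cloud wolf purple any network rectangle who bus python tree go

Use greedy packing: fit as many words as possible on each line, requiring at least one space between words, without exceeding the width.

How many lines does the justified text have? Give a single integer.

Line 1: ['display', 'keyboard', 'open'] (min_width=21, slack=3)
Line 2: ['salt', 'angry', 'table', 'fruit'] (min_width=22, slack=2)
Line 3: ['fish', 'system', 'clean', 'cloud'] (min_width=23, slack=1)
Line 4: ['wolf', 'purple', 'any', 'network'] (min_width=23, slack=1)
Line 5: ['rectangle', 'who', 'bus', 'python'] (min_width=24, slack=0)
Line 6: ['tree', 'go'] (min_width=7, slack=17)
Total lines: 6

Answer: 6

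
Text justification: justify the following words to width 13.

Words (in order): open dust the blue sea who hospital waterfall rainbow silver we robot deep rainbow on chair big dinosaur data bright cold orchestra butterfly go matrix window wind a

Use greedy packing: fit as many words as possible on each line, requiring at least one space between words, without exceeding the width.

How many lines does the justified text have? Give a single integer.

Line 1: ['open', 'dust', 'the'] (min_width=13, slack=0)
Line 2: ['blue', 'sea', 'who'] (min_width=12, slack=1)
Line 3: ['hospital'] (min_width=8, slack=5)
Line 4: ['waterfall'] (min_width=9, slack=4)
Line 5: ['rainbow'] (min_width=7, slack=6)
Line 6: ['silver', 'we'] (min_width=9, slack=4)
Line 7: ['robot', 'deep'] (min_width=10, slack=3)
Line 8: ['rainbow', 'on'] (min_width=10, slack=3)
Line 9: ['chair', 'big'] (min_width=9, slack=4)
Line 10: ['dinosaur', 'data'] (min_width=13, slack=0)
Line 11: ['bright', 'cold'] (min_width=11, slack=2)
Line 12: ['orchestra'] (min_width=9, slack=4)
Line 13: ['butterfly', 'go'] (min_width=12, slack=1)
Line 14: ['matrix', 'window'] (min_width=13, slack=0)
Line 15: ['wind', 'a'] (min_width=6, slack=7)
Total lines: 15

Answer: 15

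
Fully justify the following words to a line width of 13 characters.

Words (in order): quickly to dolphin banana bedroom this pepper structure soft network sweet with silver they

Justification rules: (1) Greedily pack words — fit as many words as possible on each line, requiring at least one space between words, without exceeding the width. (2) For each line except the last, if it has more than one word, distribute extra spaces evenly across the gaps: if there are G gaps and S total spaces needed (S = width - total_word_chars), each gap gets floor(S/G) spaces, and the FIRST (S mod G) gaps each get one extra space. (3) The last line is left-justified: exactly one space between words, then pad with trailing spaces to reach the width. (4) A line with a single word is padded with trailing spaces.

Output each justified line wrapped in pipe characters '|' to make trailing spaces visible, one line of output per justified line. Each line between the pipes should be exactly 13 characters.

Line 1: ['quickly', 'to'] (min_width=10, slack=3)
Line 2: ['dolphin'] (min_width=7, slack=6)
Line 3: ['banana'] (min_width=6, slack=7)
Line 4: ['bedroom', 'this'] (min_width=12, slack=1)
Line 5: ['pepper'] (min_width=6, slack=7)
Line 6: ['structure'] (min_width=9, slack=4)
Line 7: ['soft', 'network'] (min_width=12, slack=1)
Line 8: ['sweet', 'with'] (min_width=10, slack=3)
Line 9: ['silver', 'they'] (min_width=11, slack=2)

Answer: |quickly    to|
|dolphin      |
|banana       |
|bedroom  this|
|pepper       |
|structure    |
|soft  network|
|sweet    with|
|silver they  |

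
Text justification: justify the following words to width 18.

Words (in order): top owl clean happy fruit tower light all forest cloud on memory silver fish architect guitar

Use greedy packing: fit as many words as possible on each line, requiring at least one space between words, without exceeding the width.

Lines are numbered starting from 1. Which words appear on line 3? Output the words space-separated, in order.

Answer: light all forest

Derivation:
Line 1: ['top', 'owl', 'clean'] (min_width=13, slack=5)
Line 2: ['happy', 'fruit', 'tower'] (min_width=17, slack=1)
Line 3: ['light', 'all', 'forest'] (min_width=16, slack=2)
Line 4: ['cloud', 'on', 'memory'] (min_width=15, slack=3)
Line 5: ['silver', 'fish'] (min_width=11, slack=7)
Line 6: ['architect', 'guitar'] (min_width=16, slack=2)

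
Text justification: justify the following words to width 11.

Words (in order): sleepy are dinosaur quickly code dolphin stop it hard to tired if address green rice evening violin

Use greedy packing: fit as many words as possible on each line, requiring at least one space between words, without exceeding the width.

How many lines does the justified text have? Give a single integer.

Answer: 12

Derivation:
Line 1: ['sleepy', 'are'] (min_width=10, slack=1)
Line 2: ['dinosaur'] (min_width=8, slack=3)
Line 3: ['quickly'] (min_width=7, slack=4)
Line 4: ['code'] (min_width=4, slack=7)
Line 5: ['dolphin'] (min_width=7, slack=4)
Line 6: ['stop', 'it'] (min_width=7, slack=4)
Line 7: ['hard', 'to'] (min_width=7, slack=4)
Line 8: ['tired', 'if'] (min_width=8, slack=3)
Line 9: ['address'] (min_width=7, slack=4)
Line 10: ['green', 'rice'] (min_width=10, slack=1)
Line 11: ['evening'] (min_width=7, slack=4)
Line 12: ['violin'] (min_width=6, slack=5)
Total lines: 12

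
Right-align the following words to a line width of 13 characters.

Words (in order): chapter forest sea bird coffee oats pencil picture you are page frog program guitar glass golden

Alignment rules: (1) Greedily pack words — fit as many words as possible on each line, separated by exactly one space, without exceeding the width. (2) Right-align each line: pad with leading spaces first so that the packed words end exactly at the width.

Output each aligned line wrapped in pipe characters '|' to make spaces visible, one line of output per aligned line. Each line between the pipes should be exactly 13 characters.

Line 1: ['chapter'] (min_width=7, slack=6)
Line 2: ['forest', 'sea'] (min_width=10, slack=3)
Line 3: ['bird', 'coffee'] (min_width=11, slack=2)
Line 4: ['oats', 'pencil'] (min_width=11, slack=2)
Line 5: ['picture', 'you'] (min_width=11, slack=2)
Line 6: ['are', 'page', 'frog'] (min_width=13, slack=0)
Line 7: ['program'] (min_width=7, slack=6)
Line 8: ['guitar', 'glass'] (min_width=12, slack=1)
Line 9: ['golden'] (min_width=6, slack=7)

Answer: |      chapter|
|   forest sea|
|  bird coffee|
|  oats pencil|
|  picture you|
|are page frog|
|      program|
| guitar glass|
|       golden|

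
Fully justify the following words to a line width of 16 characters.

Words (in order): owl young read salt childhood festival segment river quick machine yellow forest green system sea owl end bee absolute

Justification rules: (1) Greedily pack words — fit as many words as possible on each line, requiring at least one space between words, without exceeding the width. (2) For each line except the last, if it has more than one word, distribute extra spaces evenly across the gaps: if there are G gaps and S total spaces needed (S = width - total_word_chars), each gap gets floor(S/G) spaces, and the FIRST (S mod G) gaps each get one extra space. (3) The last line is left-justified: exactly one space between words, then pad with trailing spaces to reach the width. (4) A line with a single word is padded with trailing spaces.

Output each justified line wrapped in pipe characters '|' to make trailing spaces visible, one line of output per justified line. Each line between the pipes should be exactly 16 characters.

Line 1: ['owl', 'young', 'read'] (min_width=14, slack=2)
Line 2: ['salt', 'childhood'] (min_width=14, slack=2)
Line 3: ['festival', 'segment'] (min_width=16, slack=0)
Line 4: ['river', 'quick'] (min_width=11, slack=5)
Line 5: ['machine', 'yellow'] (min_width=14, slack=2)
Line 6: ['forest', 'green'] (min_width=12, slack=4)
Line 7: ['system', 'sea', 'owl'] (min_width=14, slack=2)
Line 8: ['end', 'bee', 'absolute'] (min_width=16, slack=0)

Answer: |owl  young  read|
|salt   childhood|
|festival segment|
|river      quick|
|machine   yellow|
|forest     green|
|system  sea  owl|
|end bee absolute|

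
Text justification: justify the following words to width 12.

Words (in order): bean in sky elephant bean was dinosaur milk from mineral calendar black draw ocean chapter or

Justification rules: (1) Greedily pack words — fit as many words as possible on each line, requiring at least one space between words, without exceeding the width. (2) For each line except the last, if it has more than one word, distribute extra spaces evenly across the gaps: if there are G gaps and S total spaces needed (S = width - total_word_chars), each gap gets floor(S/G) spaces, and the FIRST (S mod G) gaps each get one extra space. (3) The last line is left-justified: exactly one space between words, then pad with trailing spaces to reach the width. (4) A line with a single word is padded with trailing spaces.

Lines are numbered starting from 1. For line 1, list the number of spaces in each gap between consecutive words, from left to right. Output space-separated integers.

Line 1: ['bean', 'in', 'sky'] (min_width=11, slack=1)
Line 2: ['elephant'] (min_width=8, slack=4)
Line 3: ['bean', 'was'] (min_width=8, slack=4)
Line 4: ['dinosaur'] (min_width=8, slack=4)
Line 5: ['milk', 'from'] (min_width=9, slack=3)
Line 6: ['mineral'] (min_width=7, slack=5)
Line 7: ['calendar'] (min_width=8, slack=4)
Line 8: ['black', 'draw'] (min_width=10, slack=2)
Line 9: ['ocean'] (min_width=5, slack=7)
Line 10: ['chapter', 'or'] (min_width=10, slack=2)

Answer: 2 1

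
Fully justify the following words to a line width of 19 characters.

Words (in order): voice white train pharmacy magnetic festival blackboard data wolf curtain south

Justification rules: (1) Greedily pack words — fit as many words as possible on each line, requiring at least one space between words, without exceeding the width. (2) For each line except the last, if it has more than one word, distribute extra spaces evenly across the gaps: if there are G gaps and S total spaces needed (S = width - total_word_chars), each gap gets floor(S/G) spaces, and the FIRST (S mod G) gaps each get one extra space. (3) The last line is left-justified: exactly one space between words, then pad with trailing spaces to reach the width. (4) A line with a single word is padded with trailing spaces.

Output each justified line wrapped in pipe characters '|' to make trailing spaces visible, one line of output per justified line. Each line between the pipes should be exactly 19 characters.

Answer: |voice  white  train|
|pharmacy   magnetic|
|festival blackboard|
|data  wolf  curtain|
|south              |

Derivation:
Line 1: ['voice', 'white', 'train'] (min_width=17, slack=2)
Line 2: ['pharmacy', 'magnetic'] (min_width=17, slack=2)
Line 3: ['festival', 'blackboard'] (min_width=19, slack=0)
Line 4: ['data', 'wolf', 'curtain'] (min_width=17, slack=2)
Line 5: ['south'] (min_width=5, slack=14)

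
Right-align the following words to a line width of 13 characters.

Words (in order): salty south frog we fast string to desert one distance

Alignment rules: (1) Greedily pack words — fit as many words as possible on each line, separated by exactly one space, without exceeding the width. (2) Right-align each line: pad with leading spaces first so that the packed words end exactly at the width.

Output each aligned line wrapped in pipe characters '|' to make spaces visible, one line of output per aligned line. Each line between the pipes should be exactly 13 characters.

Answer: |  salty south|
| frog we fast|
|    string to|
|   desert one|
|     distance|

Derivation:
Line 1: ['salty', 'south'] (min_width=11, slack=2)
Line 2: ['frog', 'we', 'fast'] (min_width=12, slack=1)
Line 3: ['string', 'to'] (min_width=9, slack=4)
Line 4: ['desert', 'one'] (min_width=10, slack=3)
Line 5: ['distance'] (min_width=8, slack=5)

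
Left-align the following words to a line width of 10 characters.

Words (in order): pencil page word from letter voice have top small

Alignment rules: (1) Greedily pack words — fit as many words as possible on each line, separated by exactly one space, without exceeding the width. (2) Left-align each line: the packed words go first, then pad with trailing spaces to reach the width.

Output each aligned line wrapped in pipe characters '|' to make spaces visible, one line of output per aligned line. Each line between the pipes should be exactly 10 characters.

Line 1: ['pencil'] (min_width=6, slack=4)
Line 2: ['page', 'word'] (min_width=9, slack=1)
Line 3: ['from'] (min_width=4, slack=6)
Line 4: ['letter'] (min_width=6, slack=4)
Line 5: ['voice', 'have'] (min_width=10, slack=0)
Line 6: ['top', 'small'] (min_width=9, slack=1)

Answer: |pencil    |
|page word |
|from      |
|letter    |
|voice have|
|top small |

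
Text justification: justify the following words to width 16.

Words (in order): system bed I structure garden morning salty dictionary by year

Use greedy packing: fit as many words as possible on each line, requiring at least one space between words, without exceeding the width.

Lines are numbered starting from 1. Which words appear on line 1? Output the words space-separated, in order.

Answer: system bed I

Derivation:
Line 1: ['system', 'bed', 'I'] (min_width=12, slack=4)
Line 2: ['structure', 'garden'] (min_width=16, slack=0)
Line 3: ['morning', 'salty'] (min_width=13, slack=3)
Line 4: ['dictionary', 'by'] (min_width=13, slack=3)
Line 5: ['year'] (min_width=4, slack=12)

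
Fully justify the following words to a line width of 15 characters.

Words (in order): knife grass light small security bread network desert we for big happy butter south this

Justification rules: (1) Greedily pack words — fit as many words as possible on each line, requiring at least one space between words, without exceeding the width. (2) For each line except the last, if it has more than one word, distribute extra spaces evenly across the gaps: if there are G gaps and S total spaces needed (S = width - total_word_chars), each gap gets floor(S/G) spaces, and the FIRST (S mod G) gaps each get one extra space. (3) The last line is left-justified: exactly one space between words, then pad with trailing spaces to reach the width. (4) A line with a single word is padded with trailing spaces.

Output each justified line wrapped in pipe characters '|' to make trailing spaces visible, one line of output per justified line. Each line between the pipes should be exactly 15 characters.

Line 1: ['knife', 'grass'] (min_width=11, slack=4)
Line 2: ['light', 'small'] (min_width=11, slack=4)
Line 3: ['security', 'bread'] (min_width=14, slack=1)
Line 4: ['network', 'desert'] (min_width=14, slack=1)
Line 5: ['we', 'for', 'big'] (min_width=10, slack=5)
Line 6: ['happy', 'butter'] (min_width=12, slack=3)
Line 7: ['south', 'this'] (min_width=10, slack=5)

Answer: |knife     grass|
|light     small|
|security  bread|
|network  desert|
|we    for   big|
|happy    butter|
|south this     |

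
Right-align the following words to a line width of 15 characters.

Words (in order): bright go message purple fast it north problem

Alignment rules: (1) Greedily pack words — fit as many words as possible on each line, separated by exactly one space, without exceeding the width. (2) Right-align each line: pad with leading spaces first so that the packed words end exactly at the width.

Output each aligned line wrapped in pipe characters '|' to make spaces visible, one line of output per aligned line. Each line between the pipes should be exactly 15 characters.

Answer: |      bright go|
| message purple|
|  fast it north|
|        problem|

Derivation:
Line 1: ['bright', 'go'] (min_width=9, slack=6)
Line 2: ['message', 'purple'] (min_width=14, slack=1)
Line 3: ['fast', 'it', 'north'] (min_width=13, slack=2)
Line 4: ['problem'] (min_width=7, slack=8)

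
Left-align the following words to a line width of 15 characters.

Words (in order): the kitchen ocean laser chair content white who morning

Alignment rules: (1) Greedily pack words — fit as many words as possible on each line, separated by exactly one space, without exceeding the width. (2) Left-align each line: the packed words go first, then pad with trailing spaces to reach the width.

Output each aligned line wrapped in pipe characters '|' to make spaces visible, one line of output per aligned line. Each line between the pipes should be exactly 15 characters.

Line 1: ['the', 'kitchen'] (min_width=11, slack=4)
Line 2: ['ocean', 'laser'] (min_width=11, slack=4)
Line 3: ['chair', 'content'] (min_width=13, slack=2)
Line 4: ['white', 'who'] (min_width=9, slack=6)
Line 5: ['morning'] (min_width=7, slack=8)

Answer: |the kitchen    |
|ocean laser    |
|chair content  |
|white who      |
|morning        |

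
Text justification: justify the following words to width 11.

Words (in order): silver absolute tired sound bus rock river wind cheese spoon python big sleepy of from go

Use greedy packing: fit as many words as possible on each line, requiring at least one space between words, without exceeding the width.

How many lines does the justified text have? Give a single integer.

Line 1: ['silver'] (min_width=6, slack=5)
Line 2: ['absolute'] (min_width=8, slack=3)
Line 3: ['tired', 'sound'] (min_width=11, slack=0)
Line 4: ['bus', 'rock'] (min_width=8, slack=3)
Line 5: ['river', 'wind'] (min_width=10, slack=1)
Line 6: ['cheese'] (min_width=6, slack=5)
Line 7: ['spoon'] (min_width=5, slack=6)
Line 8: ['python', 'big'] (min_width=10, slack=1)
Line 9: ['sleepy', 'of'] (min_width=9, slack=2)
Line 10: ['from', 'go'] (min_width=7, slack=4)
Total lines: 10

Answer: 10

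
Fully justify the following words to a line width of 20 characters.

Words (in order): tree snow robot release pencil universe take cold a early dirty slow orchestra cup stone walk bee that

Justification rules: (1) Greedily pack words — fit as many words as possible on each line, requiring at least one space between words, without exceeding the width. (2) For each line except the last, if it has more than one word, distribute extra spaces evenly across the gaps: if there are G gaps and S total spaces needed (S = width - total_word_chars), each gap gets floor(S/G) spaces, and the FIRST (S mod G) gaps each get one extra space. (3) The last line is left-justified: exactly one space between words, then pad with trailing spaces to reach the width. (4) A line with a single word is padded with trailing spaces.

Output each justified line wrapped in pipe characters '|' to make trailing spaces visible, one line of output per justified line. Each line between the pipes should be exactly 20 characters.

Answer: |tree    snow   robot|
|release       pencil|
|universe take cold a|
|early   dirty   slow|
|orchestra  cup stone|
|walk bee that       |

Derivation:
Line 1: ['tree', 'snow', 'robot'] (min_width=15, slack=5)
Line 2: ['release', 'pencil'] (min_width=14, slack=6)
Line 3: ['universe', 'take', 'cold', 'a'] (min_width=20, slack=0)
Line 4: ['early', 'dirty', 'slow'] (min_width=16, slack=4)
Line 5: ['orchestra', 'cup', 'stone'] (min_width=19, slack=1)
Line 6: ['walk', 'bee', 'that'] (min_width=13, slack=7)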